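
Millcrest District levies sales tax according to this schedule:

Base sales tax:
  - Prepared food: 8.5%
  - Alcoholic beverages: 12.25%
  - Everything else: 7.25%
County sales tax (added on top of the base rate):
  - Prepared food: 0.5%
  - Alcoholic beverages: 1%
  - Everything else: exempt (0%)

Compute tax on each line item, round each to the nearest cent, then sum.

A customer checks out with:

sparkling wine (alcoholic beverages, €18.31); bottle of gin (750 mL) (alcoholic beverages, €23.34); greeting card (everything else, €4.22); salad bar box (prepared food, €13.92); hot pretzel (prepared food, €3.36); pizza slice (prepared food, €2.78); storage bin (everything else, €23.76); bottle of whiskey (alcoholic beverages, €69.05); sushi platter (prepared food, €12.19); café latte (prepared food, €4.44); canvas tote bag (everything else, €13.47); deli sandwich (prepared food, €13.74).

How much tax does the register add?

Sparkling wine €18.31: alcoholic beverages → 12.25% + 1% county = 13.25% → €2.43
Bottle of gin (750 mL) €23.34: alcoholic beverages → 12.25% + 1% county = 13.25% → €3.09
Greeting card €4.22: everything else → 7.25% + 0% county = 7.25% → €0.31
Salad bar box €13.92: prepared food → 8.5% + 0.5% county = 9% → €1.25
Hot pretzel €3.36: prepared food → 8.5% + 0.5% county = 9% → €0.30
Pizza slice €2.78: prepared food → 8.5% + 0.5% county = 9% → €0.25
Storage bin €23.76: everything else → 7.25% + 0% county = 7.25% → €1.72
Bottle of whiskey €69.05: alcoholic beverages → 12.25% + 1% county = 13.25% → €9.15
Sushi platter €12.19: prepared food → 8.5% + 0.5% county = 9% → €1.10
Café latte €4.44: prepared food → 8.5% + 0.5% county = 9% → €0.40
Canvas tote bag €13.47: everything else → 7.25% + 0% county = 7.25% → €0.98
Deli sandwich €13.74: prepared food → 8.5% + 0.5% county = 9% → €1.24
Total tax = €2.43 + €3.09 + €0.31 + €1.25 + €0.30 + €0.25 + €1.72 + €9.15 + €1.10 + €0.40 + €0.98 + €1.24 = €22.22

€22.22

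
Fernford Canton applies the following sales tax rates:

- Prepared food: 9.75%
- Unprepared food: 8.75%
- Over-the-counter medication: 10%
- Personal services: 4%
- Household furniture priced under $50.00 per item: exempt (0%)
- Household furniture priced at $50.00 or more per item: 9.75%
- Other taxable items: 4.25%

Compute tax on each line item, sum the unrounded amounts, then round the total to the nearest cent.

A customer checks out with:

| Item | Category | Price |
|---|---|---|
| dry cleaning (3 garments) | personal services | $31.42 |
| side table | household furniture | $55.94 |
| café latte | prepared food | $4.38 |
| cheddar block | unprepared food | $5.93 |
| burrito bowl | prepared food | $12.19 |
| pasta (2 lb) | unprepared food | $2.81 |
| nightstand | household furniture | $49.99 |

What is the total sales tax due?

$9.09

Dry cleaning (3 garments) $31.42: personal services → 4% → $1.2568
Side table $55.94: household furniture, $50.00 or more → 9.75% → $5.45415
Café latte $4.38: prepared food → 9.75% → $0.42705
Cheddar block $5.93: unprepared food → 8.75% → $0.518875
Burrito bowl $12.19: prepared food → 9.75% → $1.188525
Pasta (2 lb) $2.81: unprepared food → 8.75% → $0.245875
Nightstand $49.99: household furniture, under $50.00 → 0% → $0.00
Unrounded tax sum = $9.091275 → $9.09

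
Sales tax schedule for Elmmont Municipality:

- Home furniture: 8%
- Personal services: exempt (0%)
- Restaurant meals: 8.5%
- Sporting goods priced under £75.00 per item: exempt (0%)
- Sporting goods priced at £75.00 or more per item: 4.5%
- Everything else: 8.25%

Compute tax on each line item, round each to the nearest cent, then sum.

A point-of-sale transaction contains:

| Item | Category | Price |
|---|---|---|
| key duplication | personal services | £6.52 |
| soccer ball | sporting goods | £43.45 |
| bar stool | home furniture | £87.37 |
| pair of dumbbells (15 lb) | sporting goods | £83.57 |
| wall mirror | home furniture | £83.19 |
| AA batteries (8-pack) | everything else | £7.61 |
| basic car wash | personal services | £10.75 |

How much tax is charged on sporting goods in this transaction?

Soccer ball £43.45: sporting goods, under £75.00 → 0% → £0.00
Pair of dumbbells (15 lb) £83.57: sporting goods, £75.00 or more → 4.5% → £3.76
Tax on sporting goods = £0.00 + £3.76 = £3.76

£3.76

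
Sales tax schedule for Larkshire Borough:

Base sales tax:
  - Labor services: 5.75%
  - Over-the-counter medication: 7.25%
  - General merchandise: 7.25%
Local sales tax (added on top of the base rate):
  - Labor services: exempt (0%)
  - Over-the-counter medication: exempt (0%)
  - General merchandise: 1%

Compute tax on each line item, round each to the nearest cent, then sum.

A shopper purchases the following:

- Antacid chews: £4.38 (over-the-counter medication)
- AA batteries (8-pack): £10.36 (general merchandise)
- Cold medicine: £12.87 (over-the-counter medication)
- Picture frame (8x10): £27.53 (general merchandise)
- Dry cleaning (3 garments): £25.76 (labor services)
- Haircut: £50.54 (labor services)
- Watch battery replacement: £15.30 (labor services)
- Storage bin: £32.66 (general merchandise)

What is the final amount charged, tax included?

£191.73

Antacid chews £4.38: over-the-counter medication → 7.25% + 0% local = 7.25% → £0.32
AA batteries (8-pack) £10.36: general merchandise → 7.25% + 1% local = 8.25% → £0.85
Cold medicine £12.87: over-the-counter medication → 7.25% + 0% local = 7.25% → £0.93
Picture frame (8x10) £27.53: general merchandise → 7.25% + 1% local = 8.25% → £2.27
Dry cleaning (3 garments) £25.76: labor services → 5.75% + 0% local = 5.75% → £1.48
Haircut £50.54: labor services → 5.75% + 0% local = 5.75% → £2.91
Watch battery replacement £15.30: labor services → 5.75% + 0% local = 5.75% → £0.88
Storage bin £32.66: general merchandise → 7.25% + 1% local = 8.25% → £2.69
Subtotal = £179.40; tax = £12.33; total due = £191.73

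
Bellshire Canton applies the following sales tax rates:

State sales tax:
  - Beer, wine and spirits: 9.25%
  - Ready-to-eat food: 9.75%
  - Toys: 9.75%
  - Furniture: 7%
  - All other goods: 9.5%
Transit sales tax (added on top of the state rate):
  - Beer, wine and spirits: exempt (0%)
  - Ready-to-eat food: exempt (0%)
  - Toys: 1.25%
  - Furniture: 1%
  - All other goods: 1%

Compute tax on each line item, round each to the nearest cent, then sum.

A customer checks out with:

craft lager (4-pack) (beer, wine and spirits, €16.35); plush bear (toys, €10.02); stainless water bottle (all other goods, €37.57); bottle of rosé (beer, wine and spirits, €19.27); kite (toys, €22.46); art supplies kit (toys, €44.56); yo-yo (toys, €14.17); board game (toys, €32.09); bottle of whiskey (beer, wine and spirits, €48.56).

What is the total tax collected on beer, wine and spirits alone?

Craft lager (4-pack) €16.35: beer, wine and spirits → 9.25% + 0% transit = 9.25% → €1.51
Bottle of rosé €19.27: beer, wine and spirits → 9.25% + 0% transit = 9.25% → €1.78
Bottle of whiskey €48.56: beer, wine and spirits → 9.25% + 0% transit = 9.25% → €4.49
Tax on beer, wine and spirits = €1.51 + €1.78 + €4.49 = €7.78

€7.78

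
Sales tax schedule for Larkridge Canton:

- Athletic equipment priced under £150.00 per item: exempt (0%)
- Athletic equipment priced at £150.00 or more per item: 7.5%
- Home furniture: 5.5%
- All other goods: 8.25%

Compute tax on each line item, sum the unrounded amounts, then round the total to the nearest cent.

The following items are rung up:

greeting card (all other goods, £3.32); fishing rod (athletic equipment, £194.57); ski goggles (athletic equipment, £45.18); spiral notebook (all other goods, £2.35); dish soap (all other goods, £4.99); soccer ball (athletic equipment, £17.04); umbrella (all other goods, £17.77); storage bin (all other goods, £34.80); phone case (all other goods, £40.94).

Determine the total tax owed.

£23.19

Greeting card £3.32: all other goods → 8.25% → £0.2739
Fishing rod £194.57: athletic equipment, £150.00 or more → 7.5% → £14.59275
Ski goggles £45.18: athletic equipment, under £150.00 → 0% → £0.00
Spiral notebook £2.35: all other goods → 8.25% → £0.193875
Dish soap £4.99: all other goods → 8.25% → £0.411675
Soccer ball £17.04: athletic equipment, under £150.00 → 0% → £0.00
Umbrella £17.77: all other goods → 8.25% → £1.466025
Storage bin £34.80: all other goods → 8.25% → £2.871
Phone case £40.94: all other goods → 8.25% → £3.37755
Unrounded tax sum = £23.186775 → £23.19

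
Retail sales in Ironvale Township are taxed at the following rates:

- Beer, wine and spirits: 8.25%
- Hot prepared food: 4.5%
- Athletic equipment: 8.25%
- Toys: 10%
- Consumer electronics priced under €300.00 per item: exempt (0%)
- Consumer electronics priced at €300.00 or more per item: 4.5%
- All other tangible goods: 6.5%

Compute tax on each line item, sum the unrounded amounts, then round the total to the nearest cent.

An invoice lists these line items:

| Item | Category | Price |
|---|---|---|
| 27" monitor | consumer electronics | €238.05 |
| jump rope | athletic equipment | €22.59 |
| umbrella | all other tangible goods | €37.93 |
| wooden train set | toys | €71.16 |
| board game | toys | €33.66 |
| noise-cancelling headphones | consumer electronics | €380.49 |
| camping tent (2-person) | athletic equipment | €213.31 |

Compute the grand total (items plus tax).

27" monitor €238.05: consumer electronics, under €300.00 → 0% → €0.00
Jump rope €22.59: athletic equipment → 8.25% → €1.863675
Umbrella €37.93: all other tangible goods → 6.5% → €2.46545
Wooden train set €71.16: toys → 10% → €7.116
Board game €33.66: toys → 10% → €3.366
Noise-cancelling headphones €380.49: consumer electronics, €300.00 or more → 4.5% → €17.12205
Camping tent (2-person) €213.31: athletic equipment → 8.25% → €17.598075
Subtotal = €997.19; unrounded tax = €49.53125 → €49.53; total due = €1046.72

€1046.72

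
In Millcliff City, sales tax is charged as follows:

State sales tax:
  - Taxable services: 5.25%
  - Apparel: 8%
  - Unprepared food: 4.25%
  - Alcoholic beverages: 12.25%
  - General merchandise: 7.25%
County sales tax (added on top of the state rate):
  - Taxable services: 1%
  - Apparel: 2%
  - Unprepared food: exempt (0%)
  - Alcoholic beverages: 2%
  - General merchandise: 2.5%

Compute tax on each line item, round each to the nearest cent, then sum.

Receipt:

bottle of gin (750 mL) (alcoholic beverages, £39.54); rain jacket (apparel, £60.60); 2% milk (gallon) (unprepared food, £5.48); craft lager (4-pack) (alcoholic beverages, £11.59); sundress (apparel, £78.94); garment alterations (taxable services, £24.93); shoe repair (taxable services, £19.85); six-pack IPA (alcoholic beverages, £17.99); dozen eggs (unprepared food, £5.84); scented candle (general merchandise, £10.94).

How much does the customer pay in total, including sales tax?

Bottle of gin (750 mL) £39.54: alcoholic beverages → 12.25% + 2% county = 14.25% → £5.63
Rain jacket £60.60: apparel → 8% + 2% county = 10% → £6.06
2% milk (gallon) £5.48: unprepared food → 4.25% + 0% county = 4.25% → £0.23
Craft lager (4-pack) £11.59: alcoholic beverages → 12.25% + 2% county = 14.25% → £1.65
Sundress £78.94: apparel → 8% + 2% county = 10% → £7.89
Garment alterations £24.93: taxable services → 5.25% + 1% county = 6.25% → £1.56
Shoe repair £19.85: taxable services → 5.25% + 1% county = 6.25% → £1.24
Six-pack IPA £17.99: alcoholic beverages → 12.25% + 2% county = 14.25% → £2.56
Dozen eggs £5.84: unprepared food → 4.25% + 0% county = 4.25% → £0.25
Scented candle £10.94: general merchandise → 7.25% + 2.5% county = 9.75% → £1.07
Subtotal = £275.70; tax = £28.14; total due = £303.84

£303.84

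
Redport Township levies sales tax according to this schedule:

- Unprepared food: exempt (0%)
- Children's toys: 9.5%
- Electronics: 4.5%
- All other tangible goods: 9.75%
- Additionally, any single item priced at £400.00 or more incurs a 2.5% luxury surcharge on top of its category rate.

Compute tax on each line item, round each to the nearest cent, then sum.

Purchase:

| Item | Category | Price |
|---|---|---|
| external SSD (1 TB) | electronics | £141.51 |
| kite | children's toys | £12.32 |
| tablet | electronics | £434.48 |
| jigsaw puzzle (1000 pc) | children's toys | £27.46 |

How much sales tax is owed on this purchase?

£40.56

External SSD (1 TB) £141.51: electronics → 4.5% → £6.37
Kite £12.32: children's toys → 9.5% → £1.17
Tablet £434.48: electronics → 4.5% + 2.5% surcharge = 7% → £30.41
Jigsaw puzzle (1000 pc) £27.46: children's toys → 9.5% → £2.61
Total tax = £6.37 + £1.17 + £30.41 + £2.61 = £40.56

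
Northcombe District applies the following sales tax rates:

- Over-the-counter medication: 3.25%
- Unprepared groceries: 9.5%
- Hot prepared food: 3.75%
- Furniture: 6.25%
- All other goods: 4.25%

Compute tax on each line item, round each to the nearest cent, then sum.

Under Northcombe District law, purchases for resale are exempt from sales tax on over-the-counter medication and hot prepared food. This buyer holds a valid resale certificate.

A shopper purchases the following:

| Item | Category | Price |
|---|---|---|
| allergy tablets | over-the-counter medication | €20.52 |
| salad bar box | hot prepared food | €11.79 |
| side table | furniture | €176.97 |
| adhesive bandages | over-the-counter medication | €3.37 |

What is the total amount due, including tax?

Allergy tablets €20.52: over-the-counter medication, buyer-exempt → 0% → €0.00
Salad bar box €11.79: hot prepared food, buyer-exempt → 0% → €0.00
Side table €176.97: furniture → 6.25% → €11.06
Adhesive bandages €3.37: over-the-counter medication, buyer-exempt → 0% → €0.00
Subtotal = €212.65; tax = €11.06; total due = €223.71

€223.71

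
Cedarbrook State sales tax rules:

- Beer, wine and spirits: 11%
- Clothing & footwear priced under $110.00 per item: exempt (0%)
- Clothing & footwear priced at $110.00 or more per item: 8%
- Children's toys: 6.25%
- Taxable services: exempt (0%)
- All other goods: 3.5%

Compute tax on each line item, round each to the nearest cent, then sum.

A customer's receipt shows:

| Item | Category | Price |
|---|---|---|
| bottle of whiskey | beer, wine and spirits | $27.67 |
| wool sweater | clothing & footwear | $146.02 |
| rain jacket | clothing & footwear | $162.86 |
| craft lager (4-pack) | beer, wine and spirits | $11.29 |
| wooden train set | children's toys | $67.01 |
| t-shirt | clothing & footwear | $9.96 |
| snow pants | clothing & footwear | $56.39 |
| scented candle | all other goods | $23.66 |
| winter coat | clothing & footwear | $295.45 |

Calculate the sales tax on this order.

$57.65

Bottle of whiskey $27.67: beer, wine and spirits → 11% → $3.04
Wool sweater $146.02: clothing & footwear, $110.00 or more → 8% → $11.68
Rain jacket $162.86: clothing & footwear, $110.00 or more → 8% → $13.03
Craft lager (4-pack) $11.29: beer, wine and spirits → 11% → $1.24
Wooden train set $67.01: children's toys → 6.25% → $4.19
T-shirt $9.96: clothing & footwear, under $110.00 → 0% → $0.00
Snow pants $56.39: clothing & footwear, under $110.00 → 0% → $0.00
Scented candle $23.66: all other goods → 3.5% → $0.83
Winter coat $295.45: clothing & footwear, $110.00 or more → 8% → $23.64
Total tax = $3.04 + $11.68 + $13.03 + $1.24 + $4.19 + $0.83 + $23.64 = $57.65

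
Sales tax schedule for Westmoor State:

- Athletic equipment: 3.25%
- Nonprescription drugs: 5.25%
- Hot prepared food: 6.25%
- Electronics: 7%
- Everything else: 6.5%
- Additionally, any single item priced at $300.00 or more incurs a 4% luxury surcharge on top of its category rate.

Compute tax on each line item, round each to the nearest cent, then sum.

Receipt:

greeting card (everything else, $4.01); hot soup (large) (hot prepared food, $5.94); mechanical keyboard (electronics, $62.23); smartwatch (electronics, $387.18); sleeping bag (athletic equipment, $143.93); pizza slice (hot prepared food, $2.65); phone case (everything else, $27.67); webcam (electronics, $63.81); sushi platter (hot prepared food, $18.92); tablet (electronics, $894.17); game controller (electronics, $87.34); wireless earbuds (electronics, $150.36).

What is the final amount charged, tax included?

$2023.09

Greeting card $4.01: everything else → 6.5% → $0.26
Hot soup (large) $5.94: hot prepared food → 6.25% → $0.37
Mechanical keyboard $62.23: electronics → 7% → $4.36
Smartwatch $387.18: electronics → 7% + 4% surcharge = 11% → $42.59
Sleeping bag $143.93: athletic equipment → 3.25% → $4.68
Pizza slice $2.65: hot prepared food → 6.25% → $0.17
Phone case $27.67: everything else → 6.5% → $1.80
Webcam $63.81: electronics → 7% → $4.47
Sushi platter $18.92: hot prepared food → 6.25% → $1.18
Tablet $894.17: electronics → 7% + 4% surcharge = 11% → $98.36
Game controller $87.34: electronics → 7% → $6.11
Wireless earbuds $150.36: electronics → 7% → $10.53
Subtotal = $1848.21; tax = $174.88; total due = $2023.09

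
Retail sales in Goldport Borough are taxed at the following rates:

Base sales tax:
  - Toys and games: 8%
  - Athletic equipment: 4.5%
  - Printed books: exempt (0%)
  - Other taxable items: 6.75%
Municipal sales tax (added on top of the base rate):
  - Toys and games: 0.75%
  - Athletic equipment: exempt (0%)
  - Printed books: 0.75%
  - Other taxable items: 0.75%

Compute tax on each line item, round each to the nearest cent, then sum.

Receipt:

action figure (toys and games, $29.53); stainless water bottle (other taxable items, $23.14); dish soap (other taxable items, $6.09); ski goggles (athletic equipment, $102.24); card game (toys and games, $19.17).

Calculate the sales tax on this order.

$11.06

Action figure $29.53: toys and games → 8% + 0.75% municipal = 8.75% → $2.58
Stainless water bottle $23.14: other taxable items → 6.75% + 0.75% municipal = 7.5% → $1.74
Dish soap $6.09: other taxable items → 6.75% + 0.75% municipal = 7.5% → $0.46
Ski goggles $102.24: athletic equipment → 4.5% + 0% municipal = 4.5% → $4.60
Card game $19.17: toys and games → 8% + 0.75% municipal = 8.75% → $1.68
Total tax = $2.58 + $1.74 + $0.46 + $4.60 + $1.68 = $11.06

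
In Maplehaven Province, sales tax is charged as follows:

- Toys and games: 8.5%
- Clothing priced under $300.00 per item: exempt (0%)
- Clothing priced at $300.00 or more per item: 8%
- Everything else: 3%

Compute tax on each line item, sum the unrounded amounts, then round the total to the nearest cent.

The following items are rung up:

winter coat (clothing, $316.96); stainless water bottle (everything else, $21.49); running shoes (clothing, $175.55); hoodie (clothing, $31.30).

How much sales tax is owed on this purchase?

Winter coat $316.96: clothing, $300.00 or more → 8% → $25.3568
Stainless water bottle $21.49: everything else → 3% → $0.6447
Running shoes $175.55: clothing, under $300.00 → 0% → $0.00
Hoodie $31.30: clothing, under $300.00 → 0% → $0.00
Unrounded tax sum = $26.0015 → $26.00

$26.00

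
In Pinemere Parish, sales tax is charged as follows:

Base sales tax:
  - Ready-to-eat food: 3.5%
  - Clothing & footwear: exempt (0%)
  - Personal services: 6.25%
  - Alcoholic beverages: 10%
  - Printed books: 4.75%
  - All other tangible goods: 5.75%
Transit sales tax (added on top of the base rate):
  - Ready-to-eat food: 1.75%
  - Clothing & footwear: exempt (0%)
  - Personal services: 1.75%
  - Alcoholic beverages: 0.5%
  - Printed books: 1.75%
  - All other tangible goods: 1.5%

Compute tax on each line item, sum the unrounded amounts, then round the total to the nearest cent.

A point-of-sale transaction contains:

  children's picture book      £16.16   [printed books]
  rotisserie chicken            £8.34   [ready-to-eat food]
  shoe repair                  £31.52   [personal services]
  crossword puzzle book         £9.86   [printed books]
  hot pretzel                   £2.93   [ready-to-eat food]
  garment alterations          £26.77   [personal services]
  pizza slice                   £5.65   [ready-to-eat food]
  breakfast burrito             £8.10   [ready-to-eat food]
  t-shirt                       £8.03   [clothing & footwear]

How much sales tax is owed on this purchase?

Children's picture book £16.16: printed books → 4.75% + 1.75% transit = 6.5% → £1.0504
Rotisserie chicken £8.34: ready-to-eat food → 3.5% + 1.75% transit = 5.25% → £0.43785
Shoe repair £31.52: personal services → 6.25% + 1.75% transit = 8% → £2.5216
Crossword puzzle book £9.86: printed books → 4.75% + 1.75% transit = 6.5% → £0.6409
Hot pretzel £2.93: ready-to-eat food → 3.5% + 1.75% transit = 5.25% → £0.153825
Garment alterations £26.77: personal services → 6.25% + 1.75% transit = 8% → £2.1416
Pizza slice £5.65: ready-to-eat food → 3.5% + 1.75% transit = 5.25% → £0.296625
Breakfast burrito £8.10: ready-to-eat food → 3.5% + 1.75% transit = 5.25% → £0.42525
T-shirt £8.03: clothing & footwear → 0% + 0% transit = 0% → £0.00
Unrounded tax sum = £7.66805 → £7.67

£7.67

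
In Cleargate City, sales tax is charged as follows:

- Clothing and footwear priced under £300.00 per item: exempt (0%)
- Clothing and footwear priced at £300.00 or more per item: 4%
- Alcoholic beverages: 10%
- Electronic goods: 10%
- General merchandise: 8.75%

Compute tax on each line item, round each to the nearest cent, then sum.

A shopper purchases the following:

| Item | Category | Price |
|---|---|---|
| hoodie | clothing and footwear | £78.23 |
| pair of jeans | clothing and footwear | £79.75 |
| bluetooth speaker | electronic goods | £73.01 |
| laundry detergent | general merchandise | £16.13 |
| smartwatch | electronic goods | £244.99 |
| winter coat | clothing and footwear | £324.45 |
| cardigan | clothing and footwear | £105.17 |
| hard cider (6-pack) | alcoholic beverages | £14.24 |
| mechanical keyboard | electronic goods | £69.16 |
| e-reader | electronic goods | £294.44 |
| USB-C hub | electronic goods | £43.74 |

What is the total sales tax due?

Hoodie £78.23: clothing and footwear, under £300.00 → 0% → £0.00
Pair of jeans £79.75: clothing and footwear, under £300.00 → 0% → £0.00
Bluetooth speaker £73.01: electronic goods → 10% → £7.30
Laundry detergent £16.13: general merchandise → 8.75% → £1.41
Smartwatch £244.99: electronic goods → 10% → £24.50
Winter coat £324.45: clothing and footwear, £300.00 or more → 4% → £12.98
Cardigan £105.17: clothing and footwear, under £300.00 → 0% → £0.00
Hard cider (6-pack) £14.24: alcoholic beverages → 10% → £1.42
Mechanical keyboard £69.16: electronic goods → 10% → £6.92
E-reader £294.44: electronic goods → 10% → £29.44
USB-C hub £43.74: electronic goods → 10% → £4.37
Total tax = £7.30 + £1.41 + £24.50 + £12.98 + £1.42 + £6.92 + £29.44 + £4.37 = £88.34

£88.34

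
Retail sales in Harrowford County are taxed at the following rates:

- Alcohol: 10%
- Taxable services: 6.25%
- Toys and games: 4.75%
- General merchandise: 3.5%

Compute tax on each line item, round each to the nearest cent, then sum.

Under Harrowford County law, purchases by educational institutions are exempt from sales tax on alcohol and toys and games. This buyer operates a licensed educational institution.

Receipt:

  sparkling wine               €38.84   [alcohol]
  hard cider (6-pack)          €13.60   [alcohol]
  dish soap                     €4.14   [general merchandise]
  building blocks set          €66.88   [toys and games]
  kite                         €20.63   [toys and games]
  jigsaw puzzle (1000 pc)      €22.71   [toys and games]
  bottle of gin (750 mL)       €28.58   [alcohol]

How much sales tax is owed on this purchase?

Sparkling wine €38.84: alcohol, buyer-exempt → 0% → €0.00
Hard cider (6-pack) €13.60: alcohol, buyer-exempt → 0% → €0.00
Dish soap €4.14: general merchandise → 3.5% → €0.14
Building blocks set €66.88: toys and games, buyer-exempt → 0% → €0.00
Kite €20.63: toys and games, buyer-exempt → 0% → €0.00
Jigsaw puzzle (1000 pc) €22.71: toys and games, buyer-exempt → 0% → €0.00
Bottle of gin (750 mL) €28.58: alcohol, buyer-exempt → 0% → €0.00
Total tax = €0.14

€0.14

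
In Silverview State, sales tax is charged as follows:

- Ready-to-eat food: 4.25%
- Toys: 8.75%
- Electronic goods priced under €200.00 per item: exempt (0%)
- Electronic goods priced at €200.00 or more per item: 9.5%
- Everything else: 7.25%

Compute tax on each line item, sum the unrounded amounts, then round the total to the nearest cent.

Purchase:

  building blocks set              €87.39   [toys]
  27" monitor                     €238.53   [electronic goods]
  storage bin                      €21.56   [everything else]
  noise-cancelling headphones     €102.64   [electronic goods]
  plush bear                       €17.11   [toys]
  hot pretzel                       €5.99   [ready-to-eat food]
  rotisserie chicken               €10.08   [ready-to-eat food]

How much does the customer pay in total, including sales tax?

€517.35

Building blocks set €87.39: toys → 8.75% → €7.646625
27" monitor €238.53: electronic goods, €200.00 or more → 9.5% → €22.66035
Storage bin €21.56: everything else → 7.25% → €1.5631
Noise-cancelling headphones €102.64: electronic goods, under €200.00 → 0% → €0.00
Plush bear €17.11: toys → 8.75% → €1.497125
Hot pretzel €5.99: ready-to-eat food → 4.25% → €0.254575
Rotisserie chicken €10.08: ready-to-eat food → 4.25% → €0.4284
Subtotal = €483.30; unrounded tax = €34.050175 → €34.05; total due = €517.35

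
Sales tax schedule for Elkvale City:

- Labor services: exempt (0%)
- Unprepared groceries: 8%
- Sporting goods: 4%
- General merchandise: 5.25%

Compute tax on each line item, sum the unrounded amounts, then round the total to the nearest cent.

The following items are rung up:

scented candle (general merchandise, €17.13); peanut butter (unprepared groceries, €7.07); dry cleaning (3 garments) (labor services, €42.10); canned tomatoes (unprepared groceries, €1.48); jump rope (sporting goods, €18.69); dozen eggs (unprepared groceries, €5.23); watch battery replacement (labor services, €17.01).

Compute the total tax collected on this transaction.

Scented candle €17.13: general merchandise → 5.25% → €0.899325
Peanut butter €7.07: unprepared groceries → 8% → €0.5656
Dry cleaning (3 garments) €42.10: labor services → 0% → €0.00
Canned tomatoes €1.48: unprepared groceries → 8% → €0.1184
Jump rope €18.69: sporting goods → 4% → €0.7476
Dozen eggs €5.23: unprepared groceries → 8% → €0.4184
Watch battery replacement €17.01: labor services → 0% → €0.00
Unrounded tax sum = €2.749325 → €2.75

€2.75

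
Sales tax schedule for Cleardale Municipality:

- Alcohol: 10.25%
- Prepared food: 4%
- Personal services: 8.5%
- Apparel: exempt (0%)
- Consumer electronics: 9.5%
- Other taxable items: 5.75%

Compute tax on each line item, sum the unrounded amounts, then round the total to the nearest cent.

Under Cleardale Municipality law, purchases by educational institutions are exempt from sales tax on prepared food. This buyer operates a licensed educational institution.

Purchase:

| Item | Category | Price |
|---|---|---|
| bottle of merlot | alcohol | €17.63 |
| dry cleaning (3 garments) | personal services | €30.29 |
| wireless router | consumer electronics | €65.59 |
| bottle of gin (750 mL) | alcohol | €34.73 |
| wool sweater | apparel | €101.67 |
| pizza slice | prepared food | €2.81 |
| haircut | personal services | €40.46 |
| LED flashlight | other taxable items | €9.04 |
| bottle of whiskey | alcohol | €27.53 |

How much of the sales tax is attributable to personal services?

Dry cleaning (3 garments) €30.29: personal services → 8.5% → €2.57465
Haircut €40.46: personal services → 8.5% → €3.4391
Tax on personal services: unrounded sum = €6.01375 → €6.01

€6.01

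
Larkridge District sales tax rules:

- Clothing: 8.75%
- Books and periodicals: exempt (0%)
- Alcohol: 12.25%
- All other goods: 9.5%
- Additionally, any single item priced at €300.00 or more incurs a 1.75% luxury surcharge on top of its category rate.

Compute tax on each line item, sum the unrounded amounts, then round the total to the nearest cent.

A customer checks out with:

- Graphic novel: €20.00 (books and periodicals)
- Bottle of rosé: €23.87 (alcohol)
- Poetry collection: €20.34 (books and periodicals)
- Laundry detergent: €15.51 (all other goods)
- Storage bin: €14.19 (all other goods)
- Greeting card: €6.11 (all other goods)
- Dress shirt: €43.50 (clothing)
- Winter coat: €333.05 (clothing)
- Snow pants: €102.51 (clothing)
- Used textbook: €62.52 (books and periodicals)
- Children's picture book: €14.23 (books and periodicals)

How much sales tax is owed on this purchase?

€54.07

Graphic novel €20.00: books and periodicals → 0% → €0.00
Bottle of rosé €23.87: alcohol → 12.25% → €2.924075
Poetry collection €20.34: books and periodicals → 0% → €0.00
Laundry detergent €15.51: all other goods → 9.5% → €1.47345
Storage bin €14.19: all other goods → 9.5% → €1.34805
Greeting card €6.11: all other goods → 9.5% → €0.58045
Dress shirt €43.50: clothing → 8.75% → €3.80625
Winter coat €333.05: clothing → 8.75% + 1.75% surcharge = 10.5% → €34.97025
Snow pants €102.51: clothing → 8.75% → €8.969625
Used textbook €62.52: books and periodicals → 0% → €0.00
Children's picture book €14.23: books and periodicals → 0% → €0.00
Unrounded tax sum = €54.07215 → €54.07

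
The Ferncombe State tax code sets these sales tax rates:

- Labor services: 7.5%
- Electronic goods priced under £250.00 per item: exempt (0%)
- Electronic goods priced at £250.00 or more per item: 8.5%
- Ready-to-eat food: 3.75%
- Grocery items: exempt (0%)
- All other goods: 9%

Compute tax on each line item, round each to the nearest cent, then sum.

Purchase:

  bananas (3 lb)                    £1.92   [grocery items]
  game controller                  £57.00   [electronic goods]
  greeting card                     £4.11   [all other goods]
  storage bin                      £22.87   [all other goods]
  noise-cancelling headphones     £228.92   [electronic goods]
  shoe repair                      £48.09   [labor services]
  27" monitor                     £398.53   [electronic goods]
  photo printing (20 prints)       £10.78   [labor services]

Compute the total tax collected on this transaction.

Bananas (3 lb) £1.92: grocery items → 0% → £0.00
Game controller £57.00: electronic goods, under £250.00 → 0% → £0.00
Greeting card £4.11: all other goods → 9% → £0.37
Storage bin £22.87: all other goods → 9% → £2.06
Noise-cancelling headphones £228.92: electronic goods, under £250.00 → 0% → £0.00
Shoe repair £48.09: labor services → 7.5% → £3.61
27" monitor £398.53: electronic goods, £250.00 or more → 8.5% → £33.88
Photo printing (20 prints) £10.78: labor services → 7.5% → £0.81
Total tax = £0.37 + £2.06 + £3.61 + £33.88 + £0.81 = £40.73

£40.73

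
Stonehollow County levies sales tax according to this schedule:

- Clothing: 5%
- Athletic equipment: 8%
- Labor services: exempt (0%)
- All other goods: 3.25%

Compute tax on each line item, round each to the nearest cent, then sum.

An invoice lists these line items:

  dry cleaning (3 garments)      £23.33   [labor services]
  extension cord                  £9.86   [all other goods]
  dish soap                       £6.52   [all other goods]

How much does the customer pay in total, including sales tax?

Dry cleaning (3 garments) £23.33: labor services → 0% → £0.00
Extension cord £9.86: all other goods → 3.25% → £0.32
Dish soap £6.52: all other goods → 3.25% → £0.21
Subtotal = £39.71; tax = £0.53; total due = £40.24

£40.24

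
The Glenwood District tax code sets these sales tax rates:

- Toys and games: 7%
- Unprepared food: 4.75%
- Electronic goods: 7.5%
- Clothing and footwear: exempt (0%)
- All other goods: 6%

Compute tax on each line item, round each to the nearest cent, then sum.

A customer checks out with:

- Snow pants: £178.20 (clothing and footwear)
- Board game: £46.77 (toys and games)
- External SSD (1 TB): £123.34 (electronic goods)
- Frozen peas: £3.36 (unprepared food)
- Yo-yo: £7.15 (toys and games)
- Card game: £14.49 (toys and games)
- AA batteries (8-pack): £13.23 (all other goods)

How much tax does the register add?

£14.98

Snow pants £178.20: clothing and footwear → 0% → £0.00
Board game £46.77: toys and games → 7% → £3.27
External SSD (1 TB) £123.34: electronic goods → 7.5% → £9.25
Frozen peas £3.36: unprepared food → 4.75% → £0.16
Yo-yo £7.15: toys and games → 7% → £0.50
Card game £14.49: toys and games → 7% → £1.01
AA batteries (8-pack) £13.23: all other goods → 6% → £0.79
Total tax = £3.27 + £9.25 + £0.16 + £0.50 + £1.01 + £0.79 = £14.98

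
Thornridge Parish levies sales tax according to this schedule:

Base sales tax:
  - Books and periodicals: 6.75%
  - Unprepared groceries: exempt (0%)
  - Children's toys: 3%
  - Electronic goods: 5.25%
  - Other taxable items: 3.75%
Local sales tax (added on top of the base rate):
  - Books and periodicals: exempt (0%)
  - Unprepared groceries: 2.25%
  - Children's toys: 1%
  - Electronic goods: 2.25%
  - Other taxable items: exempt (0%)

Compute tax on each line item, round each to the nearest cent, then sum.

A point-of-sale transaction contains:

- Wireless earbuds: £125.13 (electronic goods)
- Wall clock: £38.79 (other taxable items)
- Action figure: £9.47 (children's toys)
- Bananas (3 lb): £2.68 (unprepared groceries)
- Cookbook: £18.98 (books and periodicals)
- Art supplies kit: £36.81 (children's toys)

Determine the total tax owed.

Wireless earbuds £125.13: electronic goods → 5.25% + 2.25% local = 7.5% → £9.38
Wall clock £38.79: other taxable items → 3.75% + 0% local = 3.75% → £1.45
Action figure £9.47: children's toys → 3% + 1% local = 4% → £0.38
Bananas (3 lb) £2.68: unprepared groceries → 0% + 2.25% local = 2.25% → £0.06
Cookbook £18.98: books and periodicals → 6.75% + 0% local = 6.75% → £1.28
Art supplies kit £36.81: children's toys → 3% + 1% local = 4% → £1.47
Total tax = £9.38 + £1.45 + £0.38 + £0.06 + £1.28 + £1.47 = £14.02

£14.02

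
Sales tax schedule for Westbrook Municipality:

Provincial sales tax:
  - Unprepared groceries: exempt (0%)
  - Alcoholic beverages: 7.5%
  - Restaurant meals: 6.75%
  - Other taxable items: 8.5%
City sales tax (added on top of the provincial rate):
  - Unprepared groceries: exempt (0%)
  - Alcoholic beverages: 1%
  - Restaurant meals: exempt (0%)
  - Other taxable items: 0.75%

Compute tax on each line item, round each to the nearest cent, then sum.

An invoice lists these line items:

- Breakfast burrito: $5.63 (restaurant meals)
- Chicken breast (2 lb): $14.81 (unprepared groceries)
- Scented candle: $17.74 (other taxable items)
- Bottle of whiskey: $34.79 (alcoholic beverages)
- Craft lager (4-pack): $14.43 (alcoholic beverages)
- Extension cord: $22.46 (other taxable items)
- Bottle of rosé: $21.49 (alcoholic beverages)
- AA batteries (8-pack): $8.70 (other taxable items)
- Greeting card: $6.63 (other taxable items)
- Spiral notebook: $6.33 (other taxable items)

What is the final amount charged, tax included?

Breakfast burrito $5.63: restaurant meals → 6.75% + 0% city = 6.75% → $0.38
Chicken breast (2 lb) $14.81: unprepared groceries → 0% + 0% city = 0% → $0.00
Scented candle $17.74: other taxable items → 8.5% + 0.75% city = 9.25% → $1.64
Bottle of whiskey $34.79: alcoholic beverages → 7.5% + 1% city = 8.5% → $2.96
Craft lager (4-pack) $14.43: alcoholic beverages → 7.5% + 1% city = 8.5% → $1.23
Extension cord $22.46: other taxable items → 8.5% + 0.75% city = 9.25% → $2.08
Bottle of rosé $21.49: alcoholic beverages → 7.5% + 1% city = 8.5% → $1.83
AA batteries (8-pack) $8.70: other taxable items → 8.5% + 0.75% city = 9.25% → $0.80
Greeting card $6.63: other taxable items → 8.5% + 0.75% city = 9.25% → $0.61
Spiral notebook $6.33: other taxable items → 8.5% + 0.75% city = 9.25% → $0.59
Subtotal = $153.01; tax = $12.12; total due = $165.13

$165.13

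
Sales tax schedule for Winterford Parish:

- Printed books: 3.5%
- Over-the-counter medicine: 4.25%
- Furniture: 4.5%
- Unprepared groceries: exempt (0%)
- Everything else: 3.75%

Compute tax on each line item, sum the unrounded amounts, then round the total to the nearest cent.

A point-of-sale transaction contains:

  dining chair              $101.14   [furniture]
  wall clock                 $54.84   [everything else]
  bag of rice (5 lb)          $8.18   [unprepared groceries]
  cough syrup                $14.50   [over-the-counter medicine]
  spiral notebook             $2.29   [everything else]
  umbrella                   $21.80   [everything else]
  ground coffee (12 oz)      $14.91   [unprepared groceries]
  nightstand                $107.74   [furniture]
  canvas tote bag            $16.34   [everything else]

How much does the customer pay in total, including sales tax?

$355.33

Dining chair $101.14: furniture → 4.5% → $4.5513
Wall clock $54.84: everything else → 3.75% → $2.0565
Bag of rice (5 lb) $8.18: unprepared groceries → 0% → $0.00
Cough syrup $14.50: over-the-counter medicine → 4.25% → $0.61625
Spiral notebook $2.29: everything else → 3.75% → $0.085875
Umbrella $21.80: everything else → 3.75% → $0.8175
Ground coffee (12 oz) $14.91: unprepared groceries → 0% → $0.00
Nightstand $107.74: furniture → 4.5% → $4.8483
Canvas tote bag $16.34: everything else → 3.75% → $0.61275
Subtotal = $341.74; unrounded tax = $13.588475 → $13.59; total due = $355.33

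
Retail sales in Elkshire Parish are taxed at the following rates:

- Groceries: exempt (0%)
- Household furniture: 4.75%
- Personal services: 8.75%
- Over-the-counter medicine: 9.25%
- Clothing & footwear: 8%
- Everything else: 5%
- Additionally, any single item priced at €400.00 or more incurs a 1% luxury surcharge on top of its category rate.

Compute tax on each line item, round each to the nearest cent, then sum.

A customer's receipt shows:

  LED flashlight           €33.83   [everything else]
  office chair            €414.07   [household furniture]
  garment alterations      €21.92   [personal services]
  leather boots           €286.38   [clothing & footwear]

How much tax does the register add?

€50.33

LED flashlight €33.83: everything else → 5% → €1.69
Office chair €414.07: household furniture → 4.75% + 1% surcharge = 5.75% → €23.81
Garment alterations €21.92: personal services → 8.75% → €1.92
Leather boots €286.38: clothing & footwear → 8% → €22.91
Total tax = €1.69 + €23.81 + €1.92 + €22.91 = €50.33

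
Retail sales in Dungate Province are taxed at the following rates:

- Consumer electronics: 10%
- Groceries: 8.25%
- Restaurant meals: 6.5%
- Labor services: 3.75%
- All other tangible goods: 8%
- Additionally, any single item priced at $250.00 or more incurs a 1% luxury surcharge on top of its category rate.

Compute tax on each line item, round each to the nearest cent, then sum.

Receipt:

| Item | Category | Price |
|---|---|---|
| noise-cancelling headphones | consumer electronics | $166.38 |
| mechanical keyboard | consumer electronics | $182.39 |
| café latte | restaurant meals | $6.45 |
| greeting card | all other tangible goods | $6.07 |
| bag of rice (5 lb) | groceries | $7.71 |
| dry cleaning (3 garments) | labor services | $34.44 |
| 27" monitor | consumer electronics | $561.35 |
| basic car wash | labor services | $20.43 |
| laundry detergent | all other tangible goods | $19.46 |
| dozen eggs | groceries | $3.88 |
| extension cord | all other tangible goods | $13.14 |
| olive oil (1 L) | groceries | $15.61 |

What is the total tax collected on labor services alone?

Dry cleaning (3 garments) $34.44: labor services → 3.75% → $1.29
Basic car wash $20.43: labor services → 3.75% → $0.77
Tax on labor services = $1.29 + $0.77 = $2.06

$2.06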